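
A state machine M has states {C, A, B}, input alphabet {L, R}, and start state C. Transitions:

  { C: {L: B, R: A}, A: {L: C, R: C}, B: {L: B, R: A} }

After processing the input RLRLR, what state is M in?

A

C → A → C → A → C → A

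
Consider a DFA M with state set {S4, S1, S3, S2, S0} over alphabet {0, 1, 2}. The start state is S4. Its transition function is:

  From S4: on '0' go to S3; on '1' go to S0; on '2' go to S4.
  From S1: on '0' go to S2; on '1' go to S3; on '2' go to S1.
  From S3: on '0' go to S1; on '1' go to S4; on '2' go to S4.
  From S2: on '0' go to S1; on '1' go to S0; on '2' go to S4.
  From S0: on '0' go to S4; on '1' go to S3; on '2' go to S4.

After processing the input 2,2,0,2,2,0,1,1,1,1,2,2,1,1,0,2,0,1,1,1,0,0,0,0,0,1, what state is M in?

S0

Trace: S4 -2-> S4 -2-> S4 -0-> S3 -2-> S4 -2-> S4 -0-> S3 -1-> S4 -1-> S0 -1-> S3 -1-> S4 -2-> S4 -2-> S4 -1-> S0 -1-> S3 -0-> S1 -2-> S1 -0-> S2 -1-> S0 -1-> S3 -1-> S4 -0-> S3 -0-> S1 -0-> S2 -0-> S1 -0-> S2 -1-> S0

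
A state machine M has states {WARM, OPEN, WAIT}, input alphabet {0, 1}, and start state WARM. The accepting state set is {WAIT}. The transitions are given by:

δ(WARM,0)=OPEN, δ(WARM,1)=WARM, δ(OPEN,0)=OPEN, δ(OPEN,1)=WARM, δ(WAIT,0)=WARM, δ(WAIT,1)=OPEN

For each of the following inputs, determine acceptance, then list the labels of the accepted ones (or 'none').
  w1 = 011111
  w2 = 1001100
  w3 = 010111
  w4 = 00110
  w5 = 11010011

none

w1: WARM → OPEN → WARM → WARM → WARM → WARM → WARM  → end WARM, rejected
w2: WARM → WARM → OPEN → OPEN → WARM → WARM → OPEN → OPEN  → end OPEN, rejected
w3: WARM → OPEN → WARM → OPEN → WARM → WARM → WARM  → end WARM, rejected
w4: WARM → OPEN → OPEN → WARM → WARM → OPEN  → end OPEN, rejected
w5: WARM → WARM → WARM → OPEN → WARM → OPEN → OPEN → WARM → WARM  → end WARM, rejected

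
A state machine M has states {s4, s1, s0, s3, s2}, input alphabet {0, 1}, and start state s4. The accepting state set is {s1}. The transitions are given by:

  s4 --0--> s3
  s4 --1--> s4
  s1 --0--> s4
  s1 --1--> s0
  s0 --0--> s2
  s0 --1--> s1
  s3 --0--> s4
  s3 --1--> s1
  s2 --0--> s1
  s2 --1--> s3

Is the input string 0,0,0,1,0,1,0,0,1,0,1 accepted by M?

s4 → s3 → s4 → s3 → s1 → s4 → s4 → s3 → s4 → s4 → s3 → s1
End state s1 is accepting.

Yes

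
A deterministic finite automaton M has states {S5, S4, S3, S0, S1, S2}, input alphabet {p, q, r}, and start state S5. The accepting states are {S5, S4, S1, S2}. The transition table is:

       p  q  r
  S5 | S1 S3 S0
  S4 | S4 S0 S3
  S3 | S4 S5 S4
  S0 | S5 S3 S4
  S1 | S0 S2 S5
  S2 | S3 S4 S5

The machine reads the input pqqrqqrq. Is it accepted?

Trace: S5 -p-> S1 -q-> S2 -q-> S4 -r-> S3 -q-> S5 -q-> S3 -r-> S4 -q-> S0
End state S0 is not accepting.

No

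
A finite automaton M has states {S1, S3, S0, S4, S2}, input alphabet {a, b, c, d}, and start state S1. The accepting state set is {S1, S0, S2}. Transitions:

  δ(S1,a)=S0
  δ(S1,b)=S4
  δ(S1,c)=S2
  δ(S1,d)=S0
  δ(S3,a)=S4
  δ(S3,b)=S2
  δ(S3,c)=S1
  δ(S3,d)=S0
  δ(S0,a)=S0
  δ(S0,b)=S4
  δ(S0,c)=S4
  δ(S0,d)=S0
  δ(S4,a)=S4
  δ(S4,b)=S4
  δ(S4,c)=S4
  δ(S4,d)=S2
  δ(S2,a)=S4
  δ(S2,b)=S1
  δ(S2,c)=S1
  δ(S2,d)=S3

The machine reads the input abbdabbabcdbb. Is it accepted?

No

Trace: S1 -a-> S0 -b-> S4 -b-> S4 -d-> S2 -a-> S4 -b-> S4 -b-> S4 -a-> S4 -b-> S4 -c-> S4 -d-> S2 -b-> S1 -b-> S4
End state S4 is not accepting.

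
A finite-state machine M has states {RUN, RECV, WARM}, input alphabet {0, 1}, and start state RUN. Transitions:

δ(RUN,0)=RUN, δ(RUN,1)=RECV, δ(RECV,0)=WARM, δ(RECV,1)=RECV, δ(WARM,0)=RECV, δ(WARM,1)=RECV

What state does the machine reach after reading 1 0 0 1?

RECV

Trace: RUN -1-> RECV -0-> WARM -0-> RECV -1-> RECV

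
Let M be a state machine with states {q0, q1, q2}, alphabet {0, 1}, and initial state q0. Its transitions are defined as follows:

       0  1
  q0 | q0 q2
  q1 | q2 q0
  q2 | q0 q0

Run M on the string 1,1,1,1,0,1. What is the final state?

q2

q0 → q2 → q0 → q2 → q0 → q0 → q2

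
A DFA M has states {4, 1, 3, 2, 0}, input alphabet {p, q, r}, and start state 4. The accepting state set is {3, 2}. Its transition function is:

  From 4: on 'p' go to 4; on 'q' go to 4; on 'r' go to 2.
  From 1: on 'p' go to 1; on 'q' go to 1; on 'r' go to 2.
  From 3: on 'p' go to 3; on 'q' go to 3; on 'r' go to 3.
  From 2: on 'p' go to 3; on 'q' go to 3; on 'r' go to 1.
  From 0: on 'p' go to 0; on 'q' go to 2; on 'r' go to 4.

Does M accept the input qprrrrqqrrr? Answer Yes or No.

Yes

start at 4
read 'q': 4 → 4
read 'p': 4 → 4
read 'r': 4 → 2
read 'r': 2 → 1
read 'r': 1 → 2
read 'r': 2 → 1
read 'q': 1 → 1
read 'q': 1 → 1
read 'r': 1 → 2
read 'r': 2 → 1
read 'r': 1 → 2
End state 2 is accepting.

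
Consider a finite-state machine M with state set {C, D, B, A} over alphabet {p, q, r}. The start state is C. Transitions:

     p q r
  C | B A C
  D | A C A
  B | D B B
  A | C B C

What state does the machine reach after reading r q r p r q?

B

C → C → A → C → B → B → B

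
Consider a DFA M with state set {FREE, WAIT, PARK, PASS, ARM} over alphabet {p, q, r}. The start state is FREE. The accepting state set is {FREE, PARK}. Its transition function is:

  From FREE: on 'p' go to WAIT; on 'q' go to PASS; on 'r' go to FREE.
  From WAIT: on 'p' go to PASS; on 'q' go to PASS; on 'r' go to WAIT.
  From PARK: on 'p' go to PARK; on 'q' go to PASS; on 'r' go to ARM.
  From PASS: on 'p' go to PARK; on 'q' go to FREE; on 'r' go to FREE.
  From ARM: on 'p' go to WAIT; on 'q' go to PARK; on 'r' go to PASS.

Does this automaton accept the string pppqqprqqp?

start at FREE
read 'p': FREE → WAIT
read 'p': WAIT → PASS
read 'p': PASS → PARK
read 'q': PARK → PASS
read 'q': PASS → FREE
read 'p': FREE → WAIT
read 'r': WAIT → WAIT
read 'q': WAIT → PASS
read 'q': PASS → FREE
read 'p': FREE → WAIT
End state WAIT is not accepting.

No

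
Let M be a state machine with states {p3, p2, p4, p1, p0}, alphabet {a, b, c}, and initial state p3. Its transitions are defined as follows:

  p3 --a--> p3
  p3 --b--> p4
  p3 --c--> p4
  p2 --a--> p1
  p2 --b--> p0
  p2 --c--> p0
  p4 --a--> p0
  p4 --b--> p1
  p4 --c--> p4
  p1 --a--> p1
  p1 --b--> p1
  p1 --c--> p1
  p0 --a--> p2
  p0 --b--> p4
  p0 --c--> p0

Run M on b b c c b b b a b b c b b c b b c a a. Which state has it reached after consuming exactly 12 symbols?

start at p3
read 'b': p3 → p4
read 'b': p4 → p1
read 'c': p1 → p1
read 'c': p1 → p1
read 'b': p1 → p1
read 'b': p1 → p1
read 'b': p1 → p1
read 'a': p1 → p1
read 'b': p1 → p1
read 'b': p1 → p1
read 'c': p1 → p1
read 'b': p1 → p1
After 12 symbols: p1.

p1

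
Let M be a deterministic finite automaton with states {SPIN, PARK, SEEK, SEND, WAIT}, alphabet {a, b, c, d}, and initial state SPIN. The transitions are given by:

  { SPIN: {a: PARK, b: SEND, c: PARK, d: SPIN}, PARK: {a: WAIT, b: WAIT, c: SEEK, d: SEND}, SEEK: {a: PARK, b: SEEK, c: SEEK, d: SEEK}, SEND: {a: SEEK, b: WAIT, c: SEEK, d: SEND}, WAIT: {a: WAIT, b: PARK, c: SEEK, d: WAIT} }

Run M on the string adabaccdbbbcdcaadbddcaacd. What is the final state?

start at SPIN
read 'a': SPIN → PARK
read 'd': PARK → SEND
read 'a': SEND → SEEK
read 'b': SEEK → SEEK
read 'a': SEEK → PARK
read 'c': PARK → SEEK
read 'c': SEEK → SEEK
read 'd': SEEK → SEEK
read 'b': SEEK → SEEK
read 'b': SEEK → SEEK
read 'b': SEEK → SEEK
read 'c': SEEK → SEEK
read 'd': SEEK → SEEK
read 'c': SEEK → SEEK
read 'a': SEEK → PARK
read 'a': PARK → WAIT
read 'd': WAIT → WAIT
read 'b': WAIT → PARK
read 'd': PARK → SEND
read 'd': SEND → SEND
read 'c': SEND → SEEK
read 'a': SEEK → PARK
read 'a': PARK → WAIT
read 'c': WAIT → SEEK
read 'd': SEEK → SEEK

SEEK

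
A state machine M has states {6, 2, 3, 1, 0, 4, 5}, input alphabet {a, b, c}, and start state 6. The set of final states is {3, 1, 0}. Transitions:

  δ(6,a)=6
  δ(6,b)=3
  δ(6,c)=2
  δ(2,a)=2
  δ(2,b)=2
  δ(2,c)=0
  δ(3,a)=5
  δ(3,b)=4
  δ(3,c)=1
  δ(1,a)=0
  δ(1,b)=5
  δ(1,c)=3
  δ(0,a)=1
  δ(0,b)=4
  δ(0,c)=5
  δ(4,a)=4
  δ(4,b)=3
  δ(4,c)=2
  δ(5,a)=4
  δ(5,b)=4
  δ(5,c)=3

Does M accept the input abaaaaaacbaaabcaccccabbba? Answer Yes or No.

No

Trace: 6 -a-> 6 -b-> 3 -a-> 5 -a-> 4 -a-> 4 -a-> 4 -a-> 4 -a-> 4 -c-> 2 -b-> 2 -a-> 2 -a-> 2 -a-> 2 -b-> 2 -c-> 0 -a-> 1 -c-> 3 -c-> 1 -c-> 3 -c-> 1 -a-> 0 -b-> 4 -b-> 3 -b-> 4 -a-> 4
End state 4 is not accepting.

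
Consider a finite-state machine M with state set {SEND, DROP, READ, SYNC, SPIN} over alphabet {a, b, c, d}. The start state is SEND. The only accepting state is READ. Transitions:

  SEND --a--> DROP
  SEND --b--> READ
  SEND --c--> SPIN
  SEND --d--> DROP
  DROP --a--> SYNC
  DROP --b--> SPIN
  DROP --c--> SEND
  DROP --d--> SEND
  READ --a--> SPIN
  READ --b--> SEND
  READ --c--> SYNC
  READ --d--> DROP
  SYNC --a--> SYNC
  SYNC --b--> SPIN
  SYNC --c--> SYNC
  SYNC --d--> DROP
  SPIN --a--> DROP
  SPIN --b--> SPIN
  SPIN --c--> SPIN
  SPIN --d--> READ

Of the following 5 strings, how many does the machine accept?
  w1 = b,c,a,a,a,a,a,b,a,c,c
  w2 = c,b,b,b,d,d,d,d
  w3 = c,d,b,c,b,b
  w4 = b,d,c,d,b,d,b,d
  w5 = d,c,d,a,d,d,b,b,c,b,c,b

w1:
  start at SEND
  read 'b': SEND → READ
  read 'c': READ → SYNC
  read 'a': SYNC → SYNC
  read 'a': SYNC → SYNC
  read 'a': SYNC → SYNC
  read 'a': SYNC → SYNC
  read 'a': SYNC → SYNC
  read 'b': SYNC → SPIN
  read 'a': SPIN → DROP
  read 'c': DROP → SEND
  read 'c': SEND → SPIN
  end SPIN, rejected
w2:
  start at SEND
  read 'c': SEND → SPIN
  read 'b': SPIN → SPIN
  read 'b': SPIN → SPIN
  read 'b': SPIN → SPIN
  read 'd': SPIN → READ
  read 'd': READ → DROP
  read 'd': DROP → SEND
  read 'd': SEND → DROP
  end DROP, rejected
w3:
  start at SEND
  read 'c': SEND → SPIN
  read 'd': SPIN → READ
  read 'b': READ → SEND
  read 'c': SEND → SPIN
  read 'b': SPIN → SPIN
  read 'b': SPIN → SPIN
  end SPIN, rejected
w4:
  start at SEND
  read 'b': SEND → READ
  read 'd': READ → DROP
  read 'c': DROP → SEND
  read 'd': SEND → DROP
  read 'b': DROP → SPIN
  read 'd': SPIN → READ
  read 'b': READ → SEND
  read 'd': SEND → DROP
  end DROP, rejected
w5:
  start at SEND
  read 'd': SEND → DROP
  read 'c': DROP → SEND
  read 'd': SEND → DROP
  read 'a': DROP → SYNC
  read 'd': SYNC → DROP
  read 'd': DROP → SEND
  read 'b': SEND → READ
  read 'b': READ → SEND
  read 'c': SEND → SPIN
  read 'b': SPIN → SPIN
  read 'c': SPIN → SPIN
  read 'b': SPIN → SPIN
  end SPIN, rejected

0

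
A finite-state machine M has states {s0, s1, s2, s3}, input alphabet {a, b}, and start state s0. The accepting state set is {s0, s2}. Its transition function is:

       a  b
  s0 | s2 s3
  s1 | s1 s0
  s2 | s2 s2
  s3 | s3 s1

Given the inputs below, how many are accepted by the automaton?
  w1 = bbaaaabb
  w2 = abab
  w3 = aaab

2

w1: Trace: s0 -b-> s3 -b-> s1 -a-> s1 -a-> s1 -a-> s1 -a-> s1 -b-> s0 -b-> s3  → end s3, rejected
w2: Trace: s0 -a-> s2 -b-> s2 -a-> s2 -b-> s2  → end s2, accepted
w3: Trace: s0 -a-> s2 -a-> s2 -a-> s2 -b-> s2  → end s2, accepted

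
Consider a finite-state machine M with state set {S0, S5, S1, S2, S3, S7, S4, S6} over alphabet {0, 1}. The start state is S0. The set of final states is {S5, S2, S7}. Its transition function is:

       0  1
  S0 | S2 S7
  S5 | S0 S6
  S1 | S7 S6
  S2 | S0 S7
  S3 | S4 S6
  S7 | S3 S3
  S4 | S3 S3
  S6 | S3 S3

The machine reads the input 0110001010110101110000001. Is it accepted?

No

S0 → S2 → S7 → S3 → S4 → S3 → S4 → S3 → S4 → S3 → S4 → S3 → S6 → S3 → S6 → S3 → S6 → S3 → S6 → S3 → S4 → S3 → S4 → S3 → S4 → S3
End state S3 is not accepting.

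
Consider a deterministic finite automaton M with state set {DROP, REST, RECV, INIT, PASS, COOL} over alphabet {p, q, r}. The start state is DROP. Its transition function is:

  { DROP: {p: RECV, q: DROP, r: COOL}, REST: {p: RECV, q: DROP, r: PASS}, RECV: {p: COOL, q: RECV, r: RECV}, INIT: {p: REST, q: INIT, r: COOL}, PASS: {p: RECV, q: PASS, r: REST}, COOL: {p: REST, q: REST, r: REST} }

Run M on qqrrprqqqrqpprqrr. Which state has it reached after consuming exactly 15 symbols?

Trace: DROP -q-> DROP -q-> DROP -r-> COOL -r-> REST -p-> RECV -r-> RECV -q-> RECV -q-> RECV -q-> RECV -r-> RECV -q-> RECV -p-> COOL -p-> REST -r-> PASS -q-> PASS
After 15 symbols: PASS.

PASS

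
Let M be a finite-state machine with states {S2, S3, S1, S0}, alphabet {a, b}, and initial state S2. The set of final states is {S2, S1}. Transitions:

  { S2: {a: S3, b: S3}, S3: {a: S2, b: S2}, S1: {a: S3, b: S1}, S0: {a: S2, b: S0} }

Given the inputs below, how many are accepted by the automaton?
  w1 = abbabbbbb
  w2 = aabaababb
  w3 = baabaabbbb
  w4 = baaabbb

w1: Trace: S2 -a-> S3 -b-> S2 -b-> S3 -a-> S2 -b-> S3 -b-> S2 -b-> S3 -b-> S2 -b-> S3  → end S3, rejected
w2: Trace: S2 -a-> S3 -a-> S2 -b-> S3 -a-> S2 -a-> S3 -b-> S2 -a-> S3 -b-> S2 -b-> S3  → end S3, rejected
w3: Trace: S2 -b-> S3 -a-> S2 -a-> S3 -b-> S2 -a-> S3 -a-> S2 -b-> S3 -b-> S2 -b-> S3 -b-> S2  → end S2, accepted
w4: Trace: S2 -b-> S3 -a-> S2 -a-> S3 -a-> S2 -b-> S3 -b-> S2 -b-> S3  → end S3, rejected

1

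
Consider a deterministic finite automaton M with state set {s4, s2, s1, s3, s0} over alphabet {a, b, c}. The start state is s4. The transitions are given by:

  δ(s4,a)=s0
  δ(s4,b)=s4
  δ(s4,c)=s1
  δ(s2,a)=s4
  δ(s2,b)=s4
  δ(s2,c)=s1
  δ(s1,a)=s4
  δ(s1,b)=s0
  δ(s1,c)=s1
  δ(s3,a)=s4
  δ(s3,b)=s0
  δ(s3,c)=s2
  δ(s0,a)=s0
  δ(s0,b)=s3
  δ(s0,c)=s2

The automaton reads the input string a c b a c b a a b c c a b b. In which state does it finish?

s4

Trace: s4 -a-> s0 -c-> s2 -b-> s4 -a-> s0 -c-> s2 -b-> s4 -a-> s0 -a-> s0 -b-> s3 -c-> s2 -c-> s1 -a-> s4 -b-> s4 -b-> s4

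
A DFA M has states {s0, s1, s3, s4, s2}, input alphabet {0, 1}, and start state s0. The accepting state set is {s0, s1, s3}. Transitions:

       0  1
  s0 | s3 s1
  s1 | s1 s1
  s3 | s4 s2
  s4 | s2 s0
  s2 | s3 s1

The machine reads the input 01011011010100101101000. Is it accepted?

Yes

start at s0
read '0': s0 → s3
read '1': s3 → s2
read '0': s2 → s3
read '1': s3 → s2
read '1': s2 → s1
read '0': s1 → s1
read '1': s1 → s1
read '1': s1 → s1
read '0': s1 → s1
read '1': s1 → s1
read '0': s1 → s1
read '1': s1 → s1
read '0': s1 → s1
read '0': s1 → s1
read '1': s1 → s1
read '0': s1 → s1
read '1': s1 → s1
read '1': s1 → s1
read '0': s1 → s1
read '1': s1 → s1
read '0': s1 → s1
read '0': s1 → s1
read '0': s1 → s1
End state s1 is accepting.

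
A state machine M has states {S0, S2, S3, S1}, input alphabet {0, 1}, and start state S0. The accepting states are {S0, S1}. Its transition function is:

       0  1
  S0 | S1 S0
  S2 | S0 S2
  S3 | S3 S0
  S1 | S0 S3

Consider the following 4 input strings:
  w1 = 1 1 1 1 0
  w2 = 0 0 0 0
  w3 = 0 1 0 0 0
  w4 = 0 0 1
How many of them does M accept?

w1: S0 → S0 → S0 → S0 → S0 → S1  → end S1, accepted
w2: S0 → S1 → S0 → S1 → S0  → end S0, accepted
w3: S0 → S1 → S3 → S3 → S3 → S3  → end S3, rejected
w4: S0 → S1 → S0 → S0  → end S0, accepted

3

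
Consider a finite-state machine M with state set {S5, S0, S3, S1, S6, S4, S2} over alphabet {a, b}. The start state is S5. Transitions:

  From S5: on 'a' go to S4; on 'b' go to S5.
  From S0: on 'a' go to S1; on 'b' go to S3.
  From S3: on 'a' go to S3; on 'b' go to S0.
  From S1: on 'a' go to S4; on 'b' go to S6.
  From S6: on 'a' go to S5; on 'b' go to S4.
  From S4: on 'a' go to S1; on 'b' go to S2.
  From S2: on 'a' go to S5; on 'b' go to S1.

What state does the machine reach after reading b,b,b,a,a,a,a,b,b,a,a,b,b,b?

S6

S5 → S5 → S5 → S5 → S4 → S1 → S4 → S1 → S6 → S4 → S1 → S4 → S2 → S1 → S6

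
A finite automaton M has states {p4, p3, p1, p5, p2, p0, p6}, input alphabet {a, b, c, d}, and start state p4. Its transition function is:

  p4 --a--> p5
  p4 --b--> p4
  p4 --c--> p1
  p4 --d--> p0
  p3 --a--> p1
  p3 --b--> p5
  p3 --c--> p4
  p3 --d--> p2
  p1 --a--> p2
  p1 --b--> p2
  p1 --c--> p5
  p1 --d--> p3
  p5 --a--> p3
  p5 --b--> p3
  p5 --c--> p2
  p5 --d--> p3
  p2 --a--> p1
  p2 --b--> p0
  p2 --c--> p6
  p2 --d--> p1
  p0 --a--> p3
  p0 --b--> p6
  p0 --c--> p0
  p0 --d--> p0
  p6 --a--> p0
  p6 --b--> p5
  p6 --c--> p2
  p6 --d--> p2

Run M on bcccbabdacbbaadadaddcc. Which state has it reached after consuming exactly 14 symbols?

p1

Trace: p4 -b-> p4 -c-> p1 -c-> p5 -c-> p2 -b-> p0 -a-> p3 -b-> p5 -d-> p3 -a-> p1 -c-> p5 -b-> p3 -b-> p5 -a-> p3 -a-> p1
After 14 symbols: p1.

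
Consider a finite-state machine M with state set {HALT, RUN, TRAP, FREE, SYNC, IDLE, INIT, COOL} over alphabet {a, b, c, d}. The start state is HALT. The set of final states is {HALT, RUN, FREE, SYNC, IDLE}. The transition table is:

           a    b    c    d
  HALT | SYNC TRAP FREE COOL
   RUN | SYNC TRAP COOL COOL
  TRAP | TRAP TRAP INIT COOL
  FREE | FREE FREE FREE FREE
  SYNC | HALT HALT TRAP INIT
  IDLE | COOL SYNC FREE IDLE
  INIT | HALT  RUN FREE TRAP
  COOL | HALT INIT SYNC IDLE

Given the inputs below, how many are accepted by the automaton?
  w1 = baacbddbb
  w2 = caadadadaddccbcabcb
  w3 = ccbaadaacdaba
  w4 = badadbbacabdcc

3

w1: Trace: HALT -b-> TRAP -a-> TRAP -a-> TRAP -c-> INIT -b-> RUN -d-> COOL -d-> IDLE -b-> SYNC -b-> HALT  → end HALT, accepted
w2: Trace: HALT -c-> FREE -a-> FREE -a-> FREE -d-> FREE -a-> FREE -d-> FREE -a-> FREE -d-> FREE -a-> FREE -d-> FREE -d-> FREE -c-> FREE -c-> FREE -b-> FREE -c-> FREE -a-> FREE -b-> FREE -c-> FREE -b-> FREE  → end FREE, accepted
w3: Trace: HALT -c-> FREE -c-> FREE -b-> FREE -a-> FREE -a-> FREE -d-> FREE -a-> FREE -a-> FREE -c-> FREE -d-> FREE -a-> FREE -b-> FREE -a-> FREE  → end FREE, accepted
w4: Trace: HALT -b-> TRAP -a-> TRAP -d-> COOL -a-> HALT -d-> COOL -b-> INIT -b-> RUN -a-> SYNC -c-> TRAP -a-> TRAP -b-> TRAP -d-> COOL -c-> SYNC -c-> TRAP  → end TRAP, rejected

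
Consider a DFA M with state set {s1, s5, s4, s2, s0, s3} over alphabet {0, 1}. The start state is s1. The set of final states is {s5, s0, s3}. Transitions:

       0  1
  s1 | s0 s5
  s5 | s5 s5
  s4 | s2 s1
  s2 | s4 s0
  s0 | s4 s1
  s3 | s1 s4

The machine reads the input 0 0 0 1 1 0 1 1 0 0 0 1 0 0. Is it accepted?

start at s1
read '0': s1 → s0
read '0': s0 → s4
read '0': s4 → s2
read '1': s2 → s0
read '1': s0 → s1
read '0': s1 → s0
read '1': s0 → s1
read '1': s1 → s5
read '0': s5 → s5
read '0': s5 → s5
read '0': s5 → s5
read '1': s5 → s5
read '0': s5 → s5
read '0': s5 → s5
End state s5 is accepting.

Yes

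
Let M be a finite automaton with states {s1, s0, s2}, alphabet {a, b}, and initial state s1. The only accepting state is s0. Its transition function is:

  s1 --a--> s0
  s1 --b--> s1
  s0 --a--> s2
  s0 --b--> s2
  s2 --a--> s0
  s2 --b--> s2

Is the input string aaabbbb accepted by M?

No

s1 → s0 → s2 → s0 → s2 → s2 → s2 → s2
End state s2 is not accepting.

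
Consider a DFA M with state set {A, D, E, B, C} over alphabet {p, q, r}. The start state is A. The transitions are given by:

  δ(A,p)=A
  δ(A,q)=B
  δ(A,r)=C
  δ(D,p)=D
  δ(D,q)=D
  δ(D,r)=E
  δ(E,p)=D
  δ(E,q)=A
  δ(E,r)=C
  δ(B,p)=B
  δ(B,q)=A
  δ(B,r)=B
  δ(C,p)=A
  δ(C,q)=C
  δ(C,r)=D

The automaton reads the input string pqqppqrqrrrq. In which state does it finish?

A

start at A
read 'p': A → A
read 'q': A → B
read 'q': B → A
read 'p': A → A
read 'p': A → A
read 'q': A → B
read 'r': B → B
read 'q': B → A
read 'r': A → C
read 'r': C → D
read 'r': D → E
read 'q': E → A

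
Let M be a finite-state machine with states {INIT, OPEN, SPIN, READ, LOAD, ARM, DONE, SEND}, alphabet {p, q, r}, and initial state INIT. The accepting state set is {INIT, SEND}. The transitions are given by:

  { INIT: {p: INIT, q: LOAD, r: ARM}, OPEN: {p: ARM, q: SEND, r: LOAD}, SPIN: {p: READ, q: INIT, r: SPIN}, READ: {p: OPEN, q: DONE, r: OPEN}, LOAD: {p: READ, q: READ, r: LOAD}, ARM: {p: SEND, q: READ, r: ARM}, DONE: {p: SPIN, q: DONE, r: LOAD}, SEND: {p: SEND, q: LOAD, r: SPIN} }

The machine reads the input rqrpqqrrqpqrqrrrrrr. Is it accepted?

No

INIT → ARM → READ → OPEN → ARM → READ → DONE → LOAD → LOAD → READ → OPEN → SEND → SPIN → INIT → ARM → ARM → ARM → ARM → ARM → ARM
End state ARM is not accepting.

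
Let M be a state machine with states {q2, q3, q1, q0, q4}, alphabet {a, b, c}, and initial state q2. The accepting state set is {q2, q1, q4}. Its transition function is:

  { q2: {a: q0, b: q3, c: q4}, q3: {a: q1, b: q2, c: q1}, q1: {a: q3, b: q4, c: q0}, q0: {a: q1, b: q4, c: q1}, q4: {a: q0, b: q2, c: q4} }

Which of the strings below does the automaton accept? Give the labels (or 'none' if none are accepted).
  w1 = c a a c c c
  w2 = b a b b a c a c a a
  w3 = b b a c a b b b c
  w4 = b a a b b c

w2, w3, w4

w1: q2 → q4 → q0 → q1 → q0 → q1 → q0  → end q0, rejected
w2: q2 → q3 → q1 → q4 → q2 → q0 → q1 → q3 → q1 → q3 → q1  → end q1, accepted
w3: q2 → q3 → q2 → q0 → q1 → q3 → q2 → q3 → q2 → q4  → end q4, accepted
w4: q2 → q3 → q1 → q3 → q2 → q3 → q1  → end q1, accepted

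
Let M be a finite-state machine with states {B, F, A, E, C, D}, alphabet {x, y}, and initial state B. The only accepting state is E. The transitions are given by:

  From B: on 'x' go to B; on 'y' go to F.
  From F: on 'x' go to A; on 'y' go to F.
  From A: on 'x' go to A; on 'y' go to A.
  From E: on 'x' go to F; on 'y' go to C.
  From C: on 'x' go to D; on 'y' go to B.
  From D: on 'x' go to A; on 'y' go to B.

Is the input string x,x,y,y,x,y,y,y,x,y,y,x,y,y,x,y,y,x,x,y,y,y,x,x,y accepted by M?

B → B → B → F → F → A → A → A → A → A → A → A → A → A → A → A → A → A → A → A → A → A → A → A → A → A
End state A is not accepting.

No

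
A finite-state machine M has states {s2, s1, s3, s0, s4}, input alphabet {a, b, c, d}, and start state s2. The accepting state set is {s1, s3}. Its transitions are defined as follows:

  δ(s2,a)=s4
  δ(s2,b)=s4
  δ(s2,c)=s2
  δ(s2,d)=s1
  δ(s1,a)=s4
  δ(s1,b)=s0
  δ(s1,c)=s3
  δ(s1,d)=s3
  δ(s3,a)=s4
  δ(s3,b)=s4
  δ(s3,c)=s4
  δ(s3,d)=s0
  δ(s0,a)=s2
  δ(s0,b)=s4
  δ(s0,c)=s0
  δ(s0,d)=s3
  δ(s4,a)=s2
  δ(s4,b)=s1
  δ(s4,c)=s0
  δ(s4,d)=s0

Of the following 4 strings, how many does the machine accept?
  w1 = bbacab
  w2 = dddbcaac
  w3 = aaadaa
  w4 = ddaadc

1

w1: s2 → s4 → s1 → s4 → s0 → s2 → s4  → end s4, rejected
w2: s2 → s1 → s3 → s0 → s4 → s0 → s2 → s4 → s0  → end s0, rejected
w3: s2 → s4 → s2 → s4 → s0 → s2 → s4  → end s4, rejected
w4: s2 → s1 → s3 → s4 → s2 → s1 → s3  → end s3, accepted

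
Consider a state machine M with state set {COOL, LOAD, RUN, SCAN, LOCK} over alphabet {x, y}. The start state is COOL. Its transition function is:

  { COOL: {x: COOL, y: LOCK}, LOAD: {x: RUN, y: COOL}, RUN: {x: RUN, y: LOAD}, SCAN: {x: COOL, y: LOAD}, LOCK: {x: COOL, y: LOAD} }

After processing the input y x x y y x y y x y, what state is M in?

LOCK

COOL → LOCK → COOL → COOL → LOCK → LOAD → RUN → LOAD → COOL → COOL → LOCK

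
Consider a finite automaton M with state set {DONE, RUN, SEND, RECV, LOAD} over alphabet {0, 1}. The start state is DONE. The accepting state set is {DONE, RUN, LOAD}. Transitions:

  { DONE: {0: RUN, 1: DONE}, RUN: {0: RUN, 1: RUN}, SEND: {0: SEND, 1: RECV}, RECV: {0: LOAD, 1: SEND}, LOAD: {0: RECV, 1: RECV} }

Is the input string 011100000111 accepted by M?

Yes

start at DONE
read '0': DONE → RUN
read '1': RUN → RUN
read '1': RUN → RUN
read '1': RUN → RUN
read '0': RUN → RUN
read '0': RUN → RUN
read '0': RUN → RUN
read '0': RUN → RUN
read '0': RUN → RUN
read '1': RUN → RUN
read '1': RUN → RUN
read '1': RUN → RUN
End state RUN is accepting.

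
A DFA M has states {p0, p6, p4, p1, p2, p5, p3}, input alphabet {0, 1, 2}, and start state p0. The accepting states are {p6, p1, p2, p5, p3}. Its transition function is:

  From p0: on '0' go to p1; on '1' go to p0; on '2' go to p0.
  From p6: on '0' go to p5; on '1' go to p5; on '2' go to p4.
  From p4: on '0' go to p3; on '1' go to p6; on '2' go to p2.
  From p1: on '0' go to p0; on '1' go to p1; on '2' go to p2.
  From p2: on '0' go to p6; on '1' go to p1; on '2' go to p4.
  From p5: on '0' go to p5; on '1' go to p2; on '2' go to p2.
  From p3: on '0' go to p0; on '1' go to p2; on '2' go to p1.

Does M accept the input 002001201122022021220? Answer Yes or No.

Yes

Trace: p0 -0-> p1 -0-> p0 -2-> p0 -0-> p1 -0-> p0 -1-> p0 -2-> p0 -0-> p1 -1-> p1 -1-> p1 -2-> p2 -2-> p4 -0-> p3 -2-> p1 -2-> p2 -0-> p6 -2-> p4 -1-> p6 -2-> p4 -2-> p2 -0-> p6
End state p6 is accepting.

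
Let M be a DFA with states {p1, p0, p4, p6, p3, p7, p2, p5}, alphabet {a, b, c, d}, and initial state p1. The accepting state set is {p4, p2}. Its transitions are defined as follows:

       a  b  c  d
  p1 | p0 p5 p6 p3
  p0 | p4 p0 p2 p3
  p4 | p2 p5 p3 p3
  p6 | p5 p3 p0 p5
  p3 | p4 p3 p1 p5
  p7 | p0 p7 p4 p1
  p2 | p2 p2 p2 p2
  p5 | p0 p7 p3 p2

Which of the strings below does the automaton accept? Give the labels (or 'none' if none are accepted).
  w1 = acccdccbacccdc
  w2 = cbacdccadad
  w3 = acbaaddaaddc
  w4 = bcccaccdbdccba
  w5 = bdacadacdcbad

w1, w3, w5

w1: Trace: p1 -a-> p0 -c-> p2 -c-> p2 -c-> p2 -d-> p2 -c-> p2 -c-> p2 -b-> p2 -a-> p2 -c-> p2 -c-> p2 -c-> p2 -d-> p2 -c-> p2  → end p2, accepted
w2: Trace: p1 -c-> p6 -b-> p3 -a-> p4 -c-> p3 -d-> p5 -c-> p3 -c-> p1 -a-> p0 -d-> p3 -a-> p4 -d-> p3  → end p3, rejected
w3: Trace: p1 -a-> p0 -c-> p2 -b-> p2 -a-> p2 -a-> p2 -d-> p2 -d-> p2 -a-> p2 -a-> p2 -d-> p2 -d-> p2 -c-> p2  → end p2, accepted
w4: Trace: p1 -b-> p5 -c-> p3 -c-> p1 -c-> p6 -a-> p5 -c-> p3 -c-> p1 -d-> p3 -b-> p3 -d-> p5 -c-> p3 -c-> p1 -b-> p5 -a-> p0  → end p0, rejected
w5: Trace: p1 -b-> p5 -d-> p2 -a-> p2 -c-> p2 -a-> p2 -d-> p2 -a-> p2 -c-> p2 -d-> p2 -c-> p2 -b-> p2 -a-> p2 -d-> p2  → end p2, accepted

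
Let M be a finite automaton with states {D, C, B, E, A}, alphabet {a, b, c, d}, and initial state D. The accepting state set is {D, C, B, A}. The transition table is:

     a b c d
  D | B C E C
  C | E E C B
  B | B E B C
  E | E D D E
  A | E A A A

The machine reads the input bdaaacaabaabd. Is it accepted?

Trace: D -b-> C -d-> B -a-> B -a-> B -a-> B -c-> B -a-> B -a-> B -b-> E -a-> E -a-> E -b-> D -d-> C
End state C is accepting.

Yes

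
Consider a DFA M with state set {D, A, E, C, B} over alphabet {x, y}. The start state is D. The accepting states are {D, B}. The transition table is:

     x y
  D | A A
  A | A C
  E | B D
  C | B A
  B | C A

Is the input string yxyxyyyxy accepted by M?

D → A → A → C → B → A → C → A → A → C
End state C is not accepting.

No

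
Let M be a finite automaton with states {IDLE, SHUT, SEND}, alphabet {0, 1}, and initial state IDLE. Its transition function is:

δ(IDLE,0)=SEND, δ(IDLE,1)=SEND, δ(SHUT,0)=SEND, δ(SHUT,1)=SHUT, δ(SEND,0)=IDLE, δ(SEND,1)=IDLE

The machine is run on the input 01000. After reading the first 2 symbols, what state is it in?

Trace: IDLE -0-> SEND -1-> IDLE
After 2 symbols: IDLE.

IDLE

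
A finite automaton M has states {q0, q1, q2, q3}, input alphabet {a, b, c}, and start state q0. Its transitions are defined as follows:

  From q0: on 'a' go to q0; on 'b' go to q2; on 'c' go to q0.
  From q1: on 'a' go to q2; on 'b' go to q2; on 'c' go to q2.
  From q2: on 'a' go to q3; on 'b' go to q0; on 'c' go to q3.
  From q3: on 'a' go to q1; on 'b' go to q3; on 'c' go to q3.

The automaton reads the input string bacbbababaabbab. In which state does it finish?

Trace: q0 -b-> q2 -a-> q3 -c-> q3 -b-> q3 -b-> q3 -a-> q1 -b-> q2 -a-> q3 -b-> q3 -a-> q1 -a-> q2 -b-> q0 -b-> q2 -a-> q3 -b-> q3

q3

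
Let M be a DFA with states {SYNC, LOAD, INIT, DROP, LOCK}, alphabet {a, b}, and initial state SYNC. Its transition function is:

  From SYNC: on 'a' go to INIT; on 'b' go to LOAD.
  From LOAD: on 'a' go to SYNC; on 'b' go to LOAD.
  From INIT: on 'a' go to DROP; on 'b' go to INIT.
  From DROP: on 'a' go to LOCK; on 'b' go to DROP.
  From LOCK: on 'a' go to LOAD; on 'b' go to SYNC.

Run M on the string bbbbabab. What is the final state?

LOAD

Trace: SYNC -b-> LOAD -b-> LOAD -b-> LOAD -b-> LOAD -a-> SYNC -b-> LOAD -a-> SYNC -b-> LOAD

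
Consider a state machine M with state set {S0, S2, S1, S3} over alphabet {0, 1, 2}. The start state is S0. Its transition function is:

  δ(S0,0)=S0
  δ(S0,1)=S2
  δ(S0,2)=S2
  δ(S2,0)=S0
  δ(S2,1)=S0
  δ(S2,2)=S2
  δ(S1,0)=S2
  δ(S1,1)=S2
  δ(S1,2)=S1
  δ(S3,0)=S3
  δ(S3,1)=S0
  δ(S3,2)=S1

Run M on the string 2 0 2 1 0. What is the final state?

S0 → S2 → S0 → S2 → S0 → S0

S0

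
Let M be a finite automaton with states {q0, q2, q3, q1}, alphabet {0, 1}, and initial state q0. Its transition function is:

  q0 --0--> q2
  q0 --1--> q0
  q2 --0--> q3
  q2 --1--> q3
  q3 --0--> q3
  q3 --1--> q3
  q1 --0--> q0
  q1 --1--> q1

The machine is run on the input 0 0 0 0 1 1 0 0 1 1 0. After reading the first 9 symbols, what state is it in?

q3

Trace: q0 -0-> q2 -0-> q3 -0-> q3 -0-> q3 -1-> q3 -1-> q3 -0-> q3 -0-> q3 -1-> q3
After 9 symbols: q3.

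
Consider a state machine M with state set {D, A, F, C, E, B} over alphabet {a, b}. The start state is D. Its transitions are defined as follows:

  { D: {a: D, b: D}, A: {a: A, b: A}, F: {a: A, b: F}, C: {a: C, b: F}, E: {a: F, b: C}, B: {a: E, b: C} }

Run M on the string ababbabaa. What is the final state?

D

D → D → D → D → D → D → D → D → D → D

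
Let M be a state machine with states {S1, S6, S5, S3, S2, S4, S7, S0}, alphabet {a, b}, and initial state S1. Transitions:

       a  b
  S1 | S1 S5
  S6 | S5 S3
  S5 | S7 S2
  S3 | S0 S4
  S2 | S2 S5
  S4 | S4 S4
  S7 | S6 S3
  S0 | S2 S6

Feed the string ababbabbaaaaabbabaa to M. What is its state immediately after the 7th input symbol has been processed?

Trace: S1 -a-> S1 -b-> S5 -a-> S7 -b-> S3 -b-> S4 -a-> S4 -b-> S4
After 7 symbols: S4.

S4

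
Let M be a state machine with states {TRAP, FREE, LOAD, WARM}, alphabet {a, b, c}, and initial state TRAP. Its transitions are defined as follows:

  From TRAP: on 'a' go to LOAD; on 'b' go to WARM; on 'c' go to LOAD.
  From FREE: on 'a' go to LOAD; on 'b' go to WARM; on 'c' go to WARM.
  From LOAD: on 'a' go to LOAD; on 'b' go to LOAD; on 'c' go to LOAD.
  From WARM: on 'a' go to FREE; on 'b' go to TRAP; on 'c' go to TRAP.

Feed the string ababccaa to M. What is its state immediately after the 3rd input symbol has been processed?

LOAD

Trace: TRAP -a-> LOAD -b-> LOAD -a-> LOAD
After 3 symbols: LOAD.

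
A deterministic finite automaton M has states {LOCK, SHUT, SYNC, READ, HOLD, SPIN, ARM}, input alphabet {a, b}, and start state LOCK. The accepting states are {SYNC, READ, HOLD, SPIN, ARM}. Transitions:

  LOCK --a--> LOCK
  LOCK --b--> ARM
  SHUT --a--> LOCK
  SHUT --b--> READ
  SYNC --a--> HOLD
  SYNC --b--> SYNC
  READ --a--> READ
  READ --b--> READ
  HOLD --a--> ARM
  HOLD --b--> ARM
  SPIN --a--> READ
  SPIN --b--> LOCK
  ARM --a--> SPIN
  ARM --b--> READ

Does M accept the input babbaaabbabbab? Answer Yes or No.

Yes

start at LOCK
read 'b': LOCK → ARM
read 'a': ARM → SPIN
read 'b': SPIN → LOCK
read 'b': LOCK → ARM
read 'a': ARM → SPIN
read 'a': SPIN → READ
read 'a': READ → READ
read 'b': READ → READ
read 'b': READ → READ
read 'a': READ → READ
read 'b': READ → READ
read 'b': READ → READ
read 'a': READ → READ
read 'b': READ → READ
End state READ is accepting.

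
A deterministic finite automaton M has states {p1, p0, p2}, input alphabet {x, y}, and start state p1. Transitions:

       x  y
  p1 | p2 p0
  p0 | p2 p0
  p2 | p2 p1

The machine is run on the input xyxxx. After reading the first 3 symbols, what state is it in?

p2

p1 → p2 → p1 → p2
After 3 symbols: p2.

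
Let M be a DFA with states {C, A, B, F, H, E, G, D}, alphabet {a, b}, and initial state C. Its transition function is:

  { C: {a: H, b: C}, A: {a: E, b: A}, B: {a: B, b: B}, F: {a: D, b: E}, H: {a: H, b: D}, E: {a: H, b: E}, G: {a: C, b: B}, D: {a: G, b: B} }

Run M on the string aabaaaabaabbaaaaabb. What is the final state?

B

C → H → H → D → G → C → H → H → D → G → C → C → C → H → H → H → H → H → D → B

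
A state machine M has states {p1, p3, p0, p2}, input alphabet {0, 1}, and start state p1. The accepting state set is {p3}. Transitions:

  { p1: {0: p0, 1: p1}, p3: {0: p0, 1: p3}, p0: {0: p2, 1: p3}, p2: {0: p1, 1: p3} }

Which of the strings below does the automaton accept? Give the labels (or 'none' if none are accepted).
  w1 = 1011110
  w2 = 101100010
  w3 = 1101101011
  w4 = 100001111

w3, w4

w1:
  start at p1
  read '1': p1 → p1
  read '0': p1 → p0
  read '1': p0 → p3
  read '1': p3 → p3
  read '1': p3 → p3
  read '1': p3 → p3
  read '0': p3 → p0
  end p0, rejected
w2:
  start at p1
  read '1': p1 → p1
  read '0': p1 → p0
  read '1': p0 → p3
  read '1': p3 → p3
  read '0': p3 → p0
  read '0': p0 → p2
  read '0': p2 → p1
  read '1': p1 → p1
  read '0': p1 → p0
  end p0, rejected
w3:
  start at p1
  read '1': p1 → p1
  read '1': p1 → p1
  read '0': p1 → p0
  read '1': p0 → p3
  read '1': p3 → p3
  read '0': p3 → p0
  read '1': p0 → p3
  read '0': p3 → p0
  read '1': p0 → p3
  read '1': p3 → p3
  end p3, accepted
w4:
  start at p1
  read '1': p1 → p1
  read '0': p1 → p0
  read '0': p0 → p2
  read '0': p2 → p1
  read '0': p1 → p0
  read '1': p0 → p3
  read '1': p3 → p3
  read '1': p3 → p3
  read '1': p3 → p3
  end p3, accepted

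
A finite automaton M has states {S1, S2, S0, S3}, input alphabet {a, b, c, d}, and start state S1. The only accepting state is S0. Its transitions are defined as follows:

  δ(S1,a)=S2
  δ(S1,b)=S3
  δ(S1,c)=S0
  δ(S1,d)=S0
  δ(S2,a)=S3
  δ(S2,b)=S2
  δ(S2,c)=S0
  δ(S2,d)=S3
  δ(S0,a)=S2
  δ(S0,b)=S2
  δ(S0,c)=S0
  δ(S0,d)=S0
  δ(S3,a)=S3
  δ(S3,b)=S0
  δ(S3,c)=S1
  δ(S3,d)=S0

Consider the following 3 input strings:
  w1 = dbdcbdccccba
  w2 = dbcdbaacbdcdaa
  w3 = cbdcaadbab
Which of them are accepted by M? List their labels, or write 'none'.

w3

w1:
  start at S1
  read 'd': S1 → S0
  read 'b': S0 → S2
  read 'd': S2 → S3
  read 'c': S3 → S1
  read 'b': S1 → S3
  read 'd': S3 → S0
  read 'c': S0 → S0
  read 'c': S0 → S0
  read 'c': S0 → S0
  read 'c': S0 → S0
  read 'b': S0 → S2
  read 'a': S2 → S3
  end S3, rejected
w2:
  start at S1
  read 'd': S1 → S0
  read 'b': S0 → S2
  read 'c': S2 → S0
  read 'd': S0 → S0
  read 'b': S0 → S2
  read 'a': S2 → S3
  read 'a': S3 → S3
  read 'c': S3 → S1
  read 'b': S1 → S3
  read 'd': S3 → S0
  read 'c': S0 → S0
  read 'd': S0 → S0
  read 'a': S0 → S2
  read 'a': S2 → S3
  end S3, rejected
w3:
  start at S1
  read 'c': S1 → S0
  read 'b': S0 → S2
  read 'd': S2 → S3
  read 'c': S3 → S1
  read 'a': S1 → S2
  read 'a': S2 → S3
  read 'd': S3 → S0
  read 'b': S0 → S2
  read 'a': S2 → S3
  read 'b': S3 → S0
  end S0, accepted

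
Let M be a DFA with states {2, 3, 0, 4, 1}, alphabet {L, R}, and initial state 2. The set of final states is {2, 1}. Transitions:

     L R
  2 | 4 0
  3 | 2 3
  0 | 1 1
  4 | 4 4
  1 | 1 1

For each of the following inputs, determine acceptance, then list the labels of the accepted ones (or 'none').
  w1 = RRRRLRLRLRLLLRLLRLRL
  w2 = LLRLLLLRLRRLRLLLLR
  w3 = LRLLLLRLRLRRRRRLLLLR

w1

w1: 2 → 0 → 1 → 1 → 1 → 1 → 1 → 1 → 1 → 1 → 1 → 1 → 1 → 1 → 1 → 1 → 1 → 1 → 1 → 1 → 1  → end 1, accepted
w2: 2 → 4 → 4 → 4 → 4 → 4 → 4 → 4 → 4 → 4 → 4 → 4 → 4 → 4 → 4 → 4 → 4 → 4 → 4  → end 4, rejected
w3: 2 → 4 → 4 → 4 → 4 → 4 → 4 → 4 → 4 → 4 → 4 → 4 → 4 → 4 → 4 → 4 → 4 → 4 → 4 → 4 → 4  → end 4, rejected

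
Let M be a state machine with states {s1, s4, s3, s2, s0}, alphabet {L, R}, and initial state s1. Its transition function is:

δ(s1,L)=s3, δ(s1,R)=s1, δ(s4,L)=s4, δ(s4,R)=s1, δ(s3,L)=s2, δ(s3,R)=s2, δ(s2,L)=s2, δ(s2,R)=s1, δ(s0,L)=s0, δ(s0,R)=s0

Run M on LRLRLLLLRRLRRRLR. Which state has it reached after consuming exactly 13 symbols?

s1

Trace: s1 -L-> s3 -R-> s2 -L-> s2 -R-> s1 -L-> s3 -L-> s2 -L-> s2 -L-> s2 -R-> s1 -R-> s1 -L-> s3 -R-> s2 -R-> s1
After 13 symbols: s1.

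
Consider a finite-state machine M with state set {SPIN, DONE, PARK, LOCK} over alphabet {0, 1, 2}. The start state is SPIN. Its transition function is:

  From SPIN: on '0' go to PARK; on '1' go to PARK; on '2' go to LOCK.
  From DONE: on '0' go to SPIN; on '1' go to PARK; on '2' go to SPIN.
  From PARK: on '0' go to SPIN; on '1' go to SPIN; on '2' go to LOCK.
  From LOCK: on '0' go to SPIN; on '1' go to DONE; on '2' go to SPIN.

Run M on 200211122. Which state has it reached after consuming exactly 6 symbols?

Trace: SPIN -2-> LOCK -0-> SPIN -0-> PARK -2-> LOCK -1-> DONE -1-> PARK
After 6 symbols: PARK.

PARK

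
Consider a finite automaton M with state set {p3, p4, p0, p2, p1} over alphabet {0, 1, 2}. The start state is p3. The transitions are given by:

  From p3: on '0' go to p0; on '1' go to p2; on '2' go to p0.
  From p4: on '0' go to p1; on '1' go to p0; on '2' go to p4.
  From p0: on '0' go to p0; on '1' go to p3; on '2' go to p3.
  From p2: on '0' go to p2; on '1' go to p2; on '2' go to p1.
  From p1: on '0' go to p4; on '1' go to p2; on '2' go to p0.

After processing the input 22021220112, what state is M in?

start at p3
read '2': p3 → p0
read '2': p0 → p3
read '0': p3 → p0
read '2': p0 → p3
read '1': p3 → p2
read '2': p2 → p1
read '2': p1 → p0
read '0': p0 → p0
read '1': p0 → p3
read '1': p3 → p2
read '2': p2 → p1

p1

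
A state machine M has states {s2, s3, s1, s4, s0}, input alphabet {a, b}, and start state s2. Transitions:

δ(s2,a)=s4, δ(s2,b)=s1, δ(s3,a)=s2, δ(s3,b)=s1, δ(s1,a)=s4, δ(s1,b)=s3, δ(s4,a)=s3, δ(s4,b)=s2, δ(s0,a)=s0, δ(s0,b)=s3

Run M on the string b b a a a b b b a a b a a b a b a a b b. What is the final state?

Trace: s2 -b-> s1 -b-> s3 -a-> s2 -a-> s4 -a-> s3 -b-> s1 -b-> s3 -b-> s1 -a-> s4 -a-> s3 -b-> s1 -a-> s4 -a-> s3 -b-> s1 -a-> s4 -b-> s2 -a-> s4 -a-> s3 -b-> s1 -b-> s3

s3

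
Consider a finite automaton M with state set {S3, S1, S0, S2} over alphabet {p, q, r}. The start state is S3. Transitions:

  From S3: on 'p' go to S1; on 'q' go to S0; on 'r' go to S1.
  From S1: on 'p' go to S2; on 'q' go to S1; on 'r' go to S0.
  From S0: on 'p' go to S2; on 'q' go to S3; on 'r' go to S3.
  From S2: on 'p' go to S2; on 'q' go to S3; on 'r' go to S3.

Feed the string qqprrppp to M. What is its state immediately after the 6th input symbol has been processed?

S1

Trace: S3 -q-> S0 -q-> S3 -p-> S1 -r-> S0 -r-> S3 -p-> S1
After 6 symbols: S1.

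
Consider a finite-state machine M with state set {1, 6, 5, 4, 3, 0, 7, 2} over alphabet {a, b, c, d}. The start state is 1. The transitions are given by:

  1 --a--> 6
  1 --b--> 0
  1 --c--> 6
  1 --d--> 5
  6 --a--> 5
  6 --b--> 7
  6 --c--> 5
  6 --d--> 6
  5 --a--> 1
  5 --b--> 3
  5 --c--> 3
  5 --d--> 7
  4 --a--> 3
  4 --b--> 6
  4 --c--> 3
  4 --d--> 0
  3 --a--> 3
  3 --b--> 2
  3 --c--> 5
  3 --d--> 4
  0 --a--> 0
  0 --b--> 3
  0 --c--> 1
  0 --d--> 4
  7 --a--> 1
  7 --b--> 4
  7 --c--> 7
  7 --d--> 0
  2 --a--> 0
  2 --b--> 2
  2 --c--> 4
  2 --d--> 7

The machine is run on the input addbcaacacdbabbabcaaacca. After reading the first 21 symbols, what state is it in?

3

Trace: 1 -a-> 6 -d-> 6 -d-> 6 -b-> 7 -c-> 7 -a-> 1 -a-> 6 -c-> 5 -a-> 1 -c-> 6 -d-> 6 -b-> 7 -a-> 1 -b-> 0 -b-> 3 -a-> 3 -b-> 2 -c-> 4 -a-> 3 -a-> 3 -a-> 3
After 21 symbols: 3.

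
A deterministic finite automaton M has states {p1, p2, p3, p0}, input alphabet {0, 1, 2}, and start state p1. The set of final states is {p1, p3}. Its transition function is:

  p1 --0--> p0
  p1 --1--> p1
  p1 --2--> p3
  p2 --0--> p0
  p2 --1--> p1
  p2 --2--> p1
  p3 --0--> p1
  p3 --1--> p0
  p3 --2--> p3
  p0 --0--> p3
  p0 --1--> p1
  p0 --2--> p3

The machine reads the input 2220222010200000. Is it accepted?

No

p1 → p3 → p3 → p3 → p1 → p3 → p3 → p3 → p1 → p1 → p0 → p3 → p1 → p0 → p3 → p1 → p0
End state p0 is not accepting.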